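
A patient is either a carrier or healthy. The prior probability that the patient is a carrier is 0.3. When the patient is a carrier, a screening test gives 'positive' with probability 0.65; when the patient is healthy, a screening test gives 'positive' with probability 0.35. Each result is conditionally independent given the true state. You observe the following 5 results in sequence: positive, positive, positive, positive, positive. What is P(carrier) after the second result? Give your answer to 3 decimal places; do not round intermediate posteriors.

0.596

After 'positive': P(carrier) = 0.65·0.3000 / (0.65·0.3000 + 0.35·0.7000) ≈ 0.4432
After 'positive': P(carrier) = 0.65·0.4432 / (0.65·0.4432 + 0.35·0.5568) ≈ 0.5965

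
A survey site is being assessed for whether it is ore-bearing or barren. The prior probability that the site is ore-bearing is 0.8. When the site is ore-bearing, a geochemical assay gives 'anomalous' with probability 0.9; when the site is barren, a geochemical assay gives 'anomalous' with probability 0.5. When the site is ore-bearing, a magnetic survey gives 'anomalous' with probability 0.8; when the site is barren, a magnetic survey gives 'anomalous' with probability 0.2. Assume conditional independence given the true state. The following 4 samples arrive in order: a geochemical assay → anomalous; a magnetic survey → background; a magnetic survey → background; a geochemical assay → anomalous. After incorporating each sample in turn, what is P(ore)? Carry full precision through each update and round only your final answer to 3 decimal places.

Apply Bayes' rule sequentially, carrying P(ore) forward.
After a geochemical assay='anomalous': P(ore) = 0.9·0.8000 / (0.9·0.8000 + 0.5·0.2000) ≈ 0.8780
After a magnetic survey='background': P(ore) = 0.2·0.8780 / (0.2·0.8780 + 0.8·0.1220) ≈ 0.6429
After a magnetic survey='background': P(ore) = 0.2·0.6429 / (0.2·0.6429 + 0.8·0.3571) ≈ 0.3103
After a geochemical assay='anomalous': P(ore) = 0.9·0.3103 / (0.9·0.3103 + 0.5·0.6897) ≈ 0.4475

0.448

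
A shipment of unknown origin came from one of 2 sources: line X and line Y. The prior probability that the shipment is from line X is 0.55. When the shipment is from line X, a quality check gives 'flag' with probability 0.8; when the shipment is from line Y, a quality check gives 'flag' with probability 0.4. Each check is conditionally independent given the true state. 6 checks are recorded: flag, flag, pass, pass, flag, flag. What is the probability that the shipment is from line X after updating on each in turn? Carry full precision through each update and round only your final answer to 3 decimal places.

After 'flag': P(line X) = 0.8·0.5500 / (0.8·0.5500 + 0.4·0.4500) ≈ 0.7097
After 'flag': P(line X) = 0.8·0.7097 / (0.8·0.7097 + 0.4·0.2903) ≈ 0.8302
After 'pass': P(line X) = 0.2·0.8302 / (0.2·0.8302 + 0.6·0.1698) ≈ 0.6197
After 'pass': P(line X) = 0.2·0.6197 / (0.2·0.6197 + 0.6·0.3803) ≈ 0.3520
After 'flag': P(line X) = 0.8·0.3520 / (0.8·0.3520 + 0.4·0.6480) ≈ 0.5207
After 'flag': P(line X) = 0.8·0.5207 / (0.8·0.5207 + 0.4·0.4793) ≈ 0.6848

0.685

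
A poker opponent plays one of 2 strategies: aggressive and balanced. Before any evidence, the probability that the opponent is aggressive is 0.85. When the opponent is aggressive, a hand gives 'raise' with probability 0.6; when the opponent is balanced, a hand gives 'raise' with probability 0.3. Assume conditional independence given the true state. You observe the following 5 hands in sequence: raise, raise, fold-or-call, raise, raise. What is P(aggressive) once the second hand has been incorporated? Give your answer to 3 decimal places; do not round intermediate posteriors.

After 'raise': P(aggressive) = 0.6·0.8500 / (0.6·0.8500 + 0.3·0.1500) ≈ 0.9189
After 'raise': P(aggressive) = 0.6·0.9189 / (0.6·0.9189 + 0.3·0.0811) ≈ 0.9577

0.958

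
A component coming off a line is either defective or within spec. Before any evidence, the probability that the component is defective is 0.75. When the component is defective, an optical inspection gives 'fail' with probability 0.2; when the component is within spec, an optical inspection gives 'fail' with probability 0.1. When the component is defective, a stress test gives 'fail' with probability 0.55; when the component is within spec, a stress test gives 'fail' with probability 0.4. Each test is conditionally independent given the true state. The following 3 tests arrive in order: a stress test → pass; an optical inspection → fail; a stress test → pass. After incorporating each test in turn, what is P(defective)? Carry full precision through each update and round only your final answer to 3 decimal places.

0.771

After a stress test='pass': P(defective) = 0.45·0.7500 / (0.45·0.7500 + 0.6·0.2500) ≈ 0.6923
After an optical inspection='fail': P(defective) = 0.2·0.6923 / (0.2·0.6923 + 0.1·0.3077) ≈ 0.8182
After a stress test='pass': P(defective) = 0.45·0.8182 / (0.45·0.8182 + 0.6·0.1818) ≈ 0.7714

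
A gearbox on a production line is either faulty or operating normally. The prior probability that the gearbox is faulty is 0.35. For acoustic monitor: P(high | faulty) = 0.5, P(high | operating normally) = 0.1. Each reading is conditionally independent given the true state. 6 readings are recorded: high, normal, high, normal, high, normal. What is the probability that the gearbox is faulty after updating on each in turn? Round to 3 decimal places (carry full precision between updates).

0.920

After 'high': P(faulty) = 0.5·0.3500 / (0.5·0.3500 + 0.1·0.6500) ≈ 0.7292
After 'normal': P(faulty) = 0.5·0.7292 / (0.5·0.7292 + 0.9·0.2708) ≈ 0.5993
After 'high': P(faulty) = 0.5·0.5993 / (0.5·0.5993 + 0.1·0.4007) ≈ 0.8821
After 'normal': P(faulty) = 0.5·0.8821 / (0.5·0.8821 + 0.9·0.1179) ≈ 0.8060
After 'high': P(faulty) = 0.5·0.8060 / (0.5·0.8060 + 0.1·0.1940) ≈ 0.9541
After 'normal': P(faulty) = 0.5·0.9541 / (0.5·0.9541 + 0.9·0.0459) ≈ 0.9203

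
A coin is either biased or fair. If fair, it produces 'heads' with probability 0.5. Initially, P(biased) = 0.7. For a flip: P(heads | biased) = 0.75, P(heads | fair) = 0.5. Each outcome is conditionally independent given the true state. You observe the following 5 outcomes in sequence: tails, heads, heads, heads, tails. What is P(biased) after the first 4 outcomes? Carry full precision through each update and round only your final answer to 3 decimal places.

After 'tails': P(biased) = 0.25·0.7000 / (0.25·0.7000 + 0.5·0.3000) ≈ 0.5385
After 'heads': P(biased) = 0.75·0.5385 / (0.75·0.5385 + 0.5·0.4615) ≈ 0.6364
After 'heads': P(biased) = 0.75·0.6364 / (0.75·0.6364 + 0.5·0.3636) ≈ 0.7241
After 'heads': P(biased) = 0.75·0.7241 / (0.75·0.7241 + 0.5·0.2759) ≈ 0.7975

0.797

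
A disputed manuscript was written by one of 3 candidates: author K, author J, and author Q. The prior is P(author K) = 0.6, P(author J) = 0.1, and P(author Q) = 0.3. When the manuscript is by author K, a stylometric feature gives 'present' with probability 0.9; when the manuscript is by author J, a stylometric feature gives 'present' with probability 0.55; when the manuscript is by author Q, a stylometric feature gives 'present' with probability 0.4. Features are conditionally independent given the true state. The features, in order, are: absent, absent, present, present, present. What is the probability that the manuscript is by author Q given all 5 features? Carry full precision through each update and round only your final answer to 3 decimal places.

After 'absent': normaliser = 0.1·0.6000 + 0.45·0.1000 + 0.6·0.3000; P(author K) ≈ 0.2105, P(author J) ≈ 0.1579, P(author Q) ≈ 0.6316
After 'absent': normaliser = 0.1·0.2105 + 0.45·0.1579 + 0.6·0.6316; P(author K) ≈ 0.0447, P(author J) ≈ 0.1508, P(author Q) ≈ 0.8045
After 'present': normaliser = 0.9·0.0447 + 0.55·0.1508 + 0.4·0.8045; P(author K) ≈ 0.0904, P(author J) ≈ 0.1864, P(author Q) ≈ 0.7232
After 'present': normaliser = 0.9·0.0904 + 0.55·0.1864 + 0.4·0.7232; P(author K) ≈ 0.1719, P(author J) ≈ 0.2167, P(author Q) ≈ 0.6113
After 'present': normaliser = 0.9·0.1719 + 0.55·0.2167 + 0.4·0.6113; P(author K) ≈ 0.2985, P(author J) ≈ 0.2299, P(author Q) ≈ 0.4716

0.472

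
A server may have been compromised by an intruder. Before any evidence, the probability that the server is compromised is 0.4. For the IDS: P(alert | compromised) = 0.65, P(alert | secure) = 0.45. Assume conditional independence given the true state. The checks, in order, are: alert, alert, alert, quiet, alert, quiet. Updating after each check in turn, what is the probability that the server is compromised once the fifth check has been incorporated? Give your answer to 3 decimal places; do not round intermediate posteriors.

0.649

After 'alert': P(compromised) = 0.65·0.4000 / (0.65·0.4000 + 0.45·0.6000) ≈ 0.4906
After 'alert': P(compromised) = 0.65·0.4906 / (0.65·0.4906 + 0.45·0.5094) ≈ 0.5818
After 'alert': P(compromised) = 0.65·0.5818 / (0.65·0.5818 + 0.45·0.4182) ≈ 0.6677
After 'quiet': P(compromised) = 0.35·0.6677 / (0.35·0.6677 + 0.55·0.3323) ≈ 0.5611
After 'alert': P(compromised) = 0.65·0.5611 / (0.65·0.5611 + 0.45·0.4389) ≈ 0.6487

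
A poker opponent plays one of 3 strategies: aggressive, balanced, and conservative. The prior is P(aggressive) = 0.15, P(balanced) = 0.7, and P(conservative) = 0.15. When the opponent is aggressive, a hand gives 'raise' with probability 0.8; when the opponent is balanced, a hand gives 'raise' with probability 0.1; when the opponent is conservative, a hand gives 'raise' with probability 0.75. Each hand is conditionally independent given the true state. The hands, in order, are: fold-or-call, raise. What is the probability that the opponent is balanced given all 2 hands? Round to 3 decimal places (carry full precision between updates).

0.547

After 'fold-or-call': normaliser = 0.2·0.1500 + 0.9·0.7000 + 0.25·0.1500; P(aggressive) ≈ 0.0430, P(balanced) ≈ 0.9032, P(conservative) ≈ 0.0538
After 'raise': normaliser = 0.8·0.0430 + 0.1·0.9032 + 0.75·0.0538; P(aggressive) ≈ 0.2085, P(balanced) ≈ 0.5472, P(conservative) ≈ 0.2443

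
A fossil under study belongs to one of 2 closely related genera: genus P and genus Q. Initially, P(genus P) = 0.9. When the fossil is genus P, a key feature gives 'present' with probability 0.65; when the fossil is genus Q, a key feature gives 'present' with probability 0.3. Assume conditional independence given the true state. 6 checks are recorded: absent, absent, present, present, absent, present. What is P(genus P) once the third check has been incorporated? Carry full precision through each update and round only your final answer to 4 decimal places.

0.8298

After 'absent': P(genus P) = 0.35·0.9000 / (0.35·0.9000 + 0.7·0.1000) ≈ 0.8182
After 'absent': P(genus P) = 0.35·0.8182 / (0.35·0.8182 + 0.7·0.1818) ≈ 0.6923
After 'present': P(genus P) = 0.65·0.6923 / (0.65·0.6923 + 0.3·0.3077) ≈ 0.8298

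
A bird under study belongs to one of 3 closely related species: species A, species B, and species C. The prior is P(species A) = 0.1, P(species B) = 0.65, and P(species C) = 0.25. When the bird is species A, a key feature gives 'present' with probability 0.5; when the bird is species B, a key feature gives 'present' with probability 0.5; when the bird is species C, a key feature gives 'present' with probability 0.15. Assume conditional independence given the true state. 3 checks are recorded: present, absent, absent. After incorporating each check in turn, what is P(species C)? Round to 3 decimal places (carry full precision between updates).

0.224

After 'present': normaliser = 0.5·0.1000 + 0.5·0.6500 + 0.15·0.2500; P(species A) ≈ 0.1212, P(species B) ≈ 0.7879, P(species C) ≈ 0.0909
After 'absent': normaliser = 0.5·0.1212 + 0.5·0.7879 + 0.85·0.0909; P(species A) ≈ 0.1140, P(species B) ≈ 0.7407, P(species C) ≈ 0.1453
After 'absent': normaliser = 0.5·0.1140 + 0.5·0.7407 + 0.85·0.1453; P(species A) ≈ 0.1034, P(species B) ≈ 0.6724, P(species C) ≈ 0.2242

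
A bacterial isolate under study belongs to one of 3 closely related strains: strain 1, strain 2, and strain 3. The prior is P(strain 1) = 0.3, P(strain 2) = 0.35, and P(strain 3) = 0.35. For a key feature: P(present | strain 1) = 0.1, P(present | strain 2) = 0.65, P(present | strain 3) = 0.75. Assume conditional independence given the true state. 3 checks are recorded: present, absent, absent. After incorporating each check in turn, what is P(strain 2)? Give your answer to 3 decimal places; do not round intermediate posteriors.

Each posterior becomes the prior for the next update.
After 'present': normaliser = 0.1·0.3000 + 0.65·0.3500 + 0.75·0.3500; P(strain 1) ≈ 0.0577, P(strain 2) ≈ 0.4375, P(strain 3) ≈ 0.5048
After 'absent': normaliser = 0.9·0.0577 + 0.35·0.4375 + 0.25·0.5048; P(strain 1) ≈ 0.1567, P(strain 2) ≈ 0.4623, P(strain 3) ≈ 0.3810
After 'absent': normaliser = 0.9·0.1567 + 0.35·0.4623 + 0.25·0.3810; P(strain 1) ≈ 0.3544, P(strain 2) ≈ 0.4064, P(strain 3) ≈ 0.2392

0.406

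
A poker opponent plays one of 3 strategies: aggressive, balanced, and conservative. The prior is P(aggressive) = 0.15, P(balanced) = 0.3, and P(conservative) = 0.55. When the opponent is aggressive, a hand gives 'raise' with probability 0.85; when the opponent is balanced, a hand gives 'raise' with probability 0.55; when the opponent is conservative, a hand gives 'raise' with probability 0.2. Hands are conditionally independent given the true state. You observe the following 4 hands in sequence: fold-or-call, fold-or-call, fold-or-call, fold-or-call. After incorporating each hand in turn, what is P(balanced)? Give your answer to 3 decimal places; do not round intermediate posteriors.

0.052

After 'fold-or-call': normaliser = 0.15·0.1500 + 0.45·0.3000 + 0.8·0.5500; P(aggressive) ≈ 0.0377, P(balanced) ≈ 0.2259, P(conservative) ≈ 0.7364
After 'fold-or-call': normaliser = 0.15·0.0377 + 0.45·0.2259 + 0.8·0.7364; P(aggressive) ≈ 0.0081, P(balanced) ≈ 0.1460, P(conservative) ≈ 0.8459
After 'fold-or-call': normaliser = 0.15·0.0081 + 0.45·0.1460 + 0.8·0.8459; P(aggressive) ≈ 0.0016, P(balanced) ≈ 0.0883, P(conservative) ≈ 0.9100
After 'fold-or-call': normaliser = 0.15·0.0016 + 0.45·0.0883 + 0.8·0.9100; P(aggressive) ≈ 0.0003, P(balanced) ≈ 0.0518, P(conservative) ≈ 0.9479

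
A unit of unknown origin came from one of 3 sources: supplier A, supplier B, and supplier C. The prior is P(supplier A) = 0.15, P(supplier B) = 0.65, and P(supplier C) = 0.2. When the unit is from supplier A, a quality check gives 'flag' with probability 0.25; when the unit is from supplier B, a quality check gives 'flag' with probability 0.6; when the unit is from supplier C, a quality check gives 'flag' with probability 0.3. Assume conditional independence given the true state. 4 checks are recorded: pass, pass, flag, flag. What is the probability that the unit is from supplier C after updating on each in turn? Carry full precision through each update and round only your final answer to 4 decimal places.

After 'pass': normaliser = 0.75·0.1500 + 0.4·0.6500 + 0.7·0.2000; P(supplier A) ≈ 0.2195, P(supplier B) ≈ 0.5073, P(supplier C) ≈ 0.2732
After 'pass': normaliser = 0.75·0.2195 + 0.4·0.5073 + 0.7·0.2732; P(supplier A) ≈ 0.2946, P(supplier B) ≈ 0.3632, P(supplier C) ≈ 0.3422
After 'flag': normaliser = 0.25·0.2946 + 0.6·0.3632 + 0.3·0.3422; P(supplier A) ≈ 0.1868, P(supplier B) ≈ 0.5527, P(supplier C) ≈ 0.2604
After 'flag': normaliser = 0.25·0.1868 + 0.6·0.5527 + 0.3·0.2604; P(supplier A) ≈ 0.1023, P(supplier B) ≈ 0.7265, P(supplier C) ≈ 0.1712

0.1712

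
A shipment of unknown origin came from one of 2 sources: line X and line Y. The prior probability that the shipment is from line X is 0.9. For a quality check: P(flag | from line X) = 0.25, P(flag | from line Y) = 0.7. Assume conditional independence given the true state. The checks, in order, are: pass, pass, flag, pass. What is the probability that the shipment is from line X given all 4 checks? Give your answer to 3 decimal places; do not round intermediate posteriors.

0.980

After 'pass': P(line X) = 0.75·0.9000 / (0.75·0.9000 + 0.3·0.1000) ≈ 0.9574
After 'pass': P(line X) = 0.75·0.9574 / (0.75·0.9574 + 0.3·0.0426) ≈ 0.9825
After 'flag': P(line X) = 0.25·0.9825 / (0.25·0.9825 + 0.7·0.0175) ≈ 0.9526
After 'pass': P(line X) = 0.75·0.9526 / (0.75·0.9526 + 0.3·0.0474) ≈ 0.9805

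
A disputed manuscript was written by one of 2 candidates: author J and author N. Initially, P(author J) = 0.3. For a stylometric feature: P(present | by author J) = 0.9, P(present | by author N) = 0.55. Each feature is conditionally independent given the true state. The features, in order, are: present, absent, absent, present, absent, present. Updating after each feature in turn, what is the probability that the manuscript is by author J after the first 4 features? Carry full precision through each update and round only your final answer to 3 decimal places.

After 'present': P(author J) = 0.9·0.3000 / (0.9·0.3000 + 0.55·0.7000) ≈ 0.4122
After 'absent': P(author J) = 0.1·0.4122 / (0.1·0.4122 + 0.45·0.5878) ≈ 0.1348
After 'absent': P(author J) = 0.1·0.1348 / (0.1·0.1348 + 0.45·0.8652) ≈ 0.0335
After 'present': P(author J) = 0.9·0.0335 / (0.9·0.0335 + 0.55·0.9665) ≈ 0.0536

0.054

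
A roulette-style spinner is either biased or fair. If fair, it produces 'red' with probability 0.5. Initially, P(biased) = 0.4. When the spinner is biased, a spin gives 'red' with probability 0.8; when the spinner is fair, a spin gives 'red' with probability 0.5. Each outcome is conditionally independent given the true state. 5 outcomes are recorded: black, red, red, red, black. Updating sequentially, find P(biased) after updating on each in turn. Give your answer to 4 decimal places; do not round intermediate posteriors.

After 'black': P(biased) = 0.2·0.4000 / (0.2·0.4000 + 0.5·0.6000) ≈ 0.2105
After 'red': P(biased) = 0.8·0.2105 / (0.8·0.2105 + 0.5·0.7895) ≈ 0.2991
After 'red': P(biased) = 0.8·0.2991 / (0.8·0.2991 + 0.5·0.7009) ≈ 0.4057
After 'red': P(biased) = 0.8·0.4057 / (0.8·0.4057 + 0.5·0.5943) ≈ 0.5220
After 'black': P(biased) = 0.2·0.5220 / (0.2·0.5220 + 0.5·0.4780) ≈ 0.3041

0.3041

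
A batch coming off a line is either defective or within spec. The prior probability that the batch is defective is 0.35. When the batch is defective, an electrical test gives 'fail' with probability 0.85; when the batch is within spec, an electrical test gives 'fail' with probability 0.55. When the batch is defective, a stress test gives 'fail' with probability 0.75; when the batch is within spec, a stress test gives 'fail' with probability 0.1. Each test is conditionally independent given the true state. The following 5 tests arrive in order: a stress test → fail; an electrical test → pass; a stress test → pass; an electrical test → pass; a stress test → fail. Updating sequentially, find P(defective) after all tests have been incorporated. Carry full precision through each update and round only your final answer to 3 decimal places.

Apply Bayes' rule sequentially, carrying P(defective) forward.
After a stress test='fail': P(defective) = 0.75·0.3500 / (0.75·0.3500 + 0.1·0.6500) ≈ 0.8015
After an electrical test='pass': P(defective) = 0.15·0.8015 / (0.15·0.8015 + 0.45·0.1985) ≈ 0.5738
After a stress test='pass': P(defective) = 0.25·0.5738 / (0.25·0.5738 + 0.9·0.4262) ≈ 0.2722
After an electrical test='pass': P(defective) = 0.15·0.2722 / (0.15·0.2722 + 0.45·0.7278) ≈ 0.1108
After a stress test='fail': P(defective) = 0.75·0.1108 / (0.75·0.1108 + 0.1·0.8892) ≈ 0.4832

0.483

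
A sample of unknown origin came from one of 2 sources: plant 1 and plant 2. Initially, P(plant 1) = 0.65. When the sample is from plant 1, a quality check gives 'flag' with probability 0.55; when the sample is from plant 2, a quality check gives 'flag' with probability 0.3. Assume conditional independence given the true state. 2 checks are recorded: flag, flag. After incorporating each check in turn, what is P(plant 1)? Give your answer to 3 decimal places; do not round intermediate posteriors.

0.862

Apply Bayes' rule sequentially, carrying P(plant 1) forward.
After 'flag': P(plant 1) = 0.55·0.6500 / (0.55·0.6500 + 0.3·0.3500) ≈ 0.7730
After 'flag': P(plant 1) = 0.55·0.7730 / (0.55·0.7730 + 0.3·0.2270) ≈ 0.8619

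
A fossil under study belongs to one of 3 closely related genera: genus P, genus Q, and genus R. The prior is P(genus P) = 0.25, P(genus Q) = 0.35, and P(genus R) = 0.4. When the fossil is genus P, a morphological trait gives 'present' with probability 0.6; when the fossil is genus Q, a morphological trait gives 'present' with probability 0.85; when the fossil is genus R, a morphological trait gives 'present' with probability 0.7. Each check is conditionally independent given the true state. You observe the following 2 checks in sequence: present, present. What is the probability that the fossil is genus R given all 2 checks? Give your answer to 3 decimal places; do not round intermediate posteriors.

After 'present': normaliser = 0.6·0.2500 + 0.85·0.3500 + 0.7·0.4000; P(genus P) ≈ 0.2062, P(genus Q) ≈ 0.4089, P(genus R) ≈ 0.3849
After 'present': normaliser = 0.6·0.2062 + 0.85·0.4089 + 0.7·0.3849; P(genus P) ≈ 0.1670, P(genus Q) ≈ 0.4693, P(genus R) ≈ 0.3637

0.364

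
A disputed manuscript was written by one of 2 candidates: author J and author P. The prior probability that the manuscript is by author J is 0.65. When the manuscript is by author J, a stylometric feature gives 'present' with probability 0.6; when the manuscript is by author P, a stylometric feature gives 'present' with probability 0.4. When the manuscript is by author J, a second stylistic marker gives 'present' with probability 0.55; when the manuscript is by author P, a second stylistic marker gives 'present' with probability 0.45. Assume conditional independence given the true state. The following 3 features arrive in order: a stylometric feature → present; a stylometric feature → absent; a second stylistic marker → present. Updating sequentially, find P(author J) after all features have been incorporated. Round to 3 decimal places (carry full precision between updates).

0.694

After a stylometric feature='present': P(author J) = 0.6·0.6500 / (0.6·0.6500 + 0.4·0.3500) ≈ 0.7358
After a stylometric feature='absent': P(author J) = 0.4·0.7358 / (0.4·0.7358 + 0.6·0.2642) ≈ 0.6500
After a second stylistic marker='present': P(author J) = 0.55·0.6500 / (0.55·0.6500 + 0.45·0.3500) ≈ 0.6942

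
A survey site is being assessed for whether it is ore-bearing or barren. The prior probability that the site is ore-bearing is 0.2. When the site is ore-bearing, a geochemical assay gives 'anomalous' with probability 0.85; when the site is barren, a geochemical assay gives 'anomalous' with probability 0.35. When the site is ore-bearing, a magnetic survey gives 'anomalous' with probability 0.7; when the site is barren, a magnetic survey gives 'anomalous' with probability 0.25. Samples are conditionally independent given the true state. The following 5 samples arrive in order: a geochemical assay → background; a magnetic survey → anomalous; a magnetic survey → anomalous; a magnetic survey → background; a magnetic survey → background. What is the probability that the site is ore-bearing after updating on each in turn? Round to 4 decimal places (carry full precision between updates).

0.0675

After a geochemical assay='background': P(ore) = 0.15·0.2000 / (0.15·0.2000 + 0.65·0.8000) ≈ 0.0545
After a magnetic survey='anomalous': P(ore) = 0.7·0.0545 / (0.7·0.0545 + 0.25·0.9455) ≈ 0.1391
After a magnetic survey='anomalous': P(ore) = 0.7·0.1391 / (0.7·0.1391 + 0.25·0.8609) ≈ 0.3114
After a magnetic survey='background': P(ore) = 0.3·0.3114 / (0.3·0.3114 + 0.75·0.6886) ≈ 0.1532
After a magnetic survey='background': P(ore) = 0.3·0.1532 / (0.3·0.1532 + 0.75·0.8468) ≈ 0.0675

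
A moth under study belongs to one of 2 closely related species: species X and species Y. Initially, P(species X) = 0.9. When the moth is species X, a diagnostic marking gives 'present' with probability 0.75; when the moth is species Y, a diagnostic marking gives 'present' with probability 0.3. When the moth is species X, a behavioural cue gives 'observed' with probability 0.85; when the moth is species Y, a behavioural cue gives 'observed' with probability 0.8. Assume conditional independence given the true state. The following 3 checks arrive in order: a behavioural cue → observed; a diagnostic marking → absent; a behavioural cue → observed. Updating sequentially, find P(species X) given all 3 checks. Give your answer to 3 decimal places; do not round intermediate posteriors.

0.784

Apply Bayes' rule sequentially, carrying P(species X) forward.
After a behavioural cue='observed': P(species X) = 0.85·0.9000 / (0.85·0.9000 + 0.8·0.1000) ≈ 0.9053
After a diagnostic marking='absent': P(species X) = 0.25·0.9053 / (0.25·0.9053 + 0.7·0.0947) ≈ 0.7735
After a behavioural cue='observed': P(species X) = 0.85·0.7735 / (0.85·0.7735 + 0.8·0.2265) ≈ 0.7840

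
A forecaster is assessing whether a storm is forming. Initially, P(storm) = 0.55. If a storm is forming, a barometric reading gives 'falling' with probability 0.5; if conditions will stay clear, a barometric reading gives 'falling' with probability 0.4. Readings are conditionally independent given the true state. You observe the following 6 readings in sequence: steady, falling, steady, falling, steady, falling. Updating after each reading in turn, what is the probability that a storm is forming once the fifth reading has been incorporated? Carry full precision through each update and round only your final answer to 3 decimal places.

0.525

After 'steady': P(storm) = 0.5·0.5500 / (0.5·0.5500 + 0.6·0.4500) ≈ 0.5046
After 'falling': P(storm) = 0.5·0.5046 / (0.5·0.5046 + 0.4·0.4954) ≈ 0.5601
After 'steady': P(storm) = 0.5·0.5601 / (0.5·0.5601 + 0.6·0.4399) ≈ 0.5148
After 'falling': P(storm) = 0.5·0.5148 / (0.5·0.5148 + 0.4·0.4852) ≈ 0.5701
After 'steady': P(storm) = 0.5·0.5701 / (0.5·0.5701 + 0.6·0.4299) ≈ 0.5250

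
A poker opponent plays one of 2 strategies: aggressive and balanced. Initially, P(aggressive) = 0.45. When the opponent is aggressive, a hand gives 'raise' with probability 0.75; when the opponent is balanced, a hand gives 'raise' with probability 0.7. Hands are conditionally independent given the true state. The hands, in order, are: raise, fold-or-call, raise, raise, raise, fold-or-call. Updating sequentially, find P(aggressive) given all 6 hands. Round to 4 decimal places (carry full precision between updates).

After 'raise': P(aggressive) = 0.75·0.4500 / (0.75·0.4500 + 0.7·0.5500) ≈ 0.4671
After 'fold-or-call': P(aggressive) = 0.25·0.4671 / (0.25·0.4671 + 0.3·0.5329) ≈ 0.4221
After 'raise': P(aggressive) = 0.75·0.4221 / (0.75·0.4221 + 0.7·0.5779) ≈ 0.4391
After 'raise': P(aggressive) = 0.75·0.4391 / (0.75·0.4391 + 0.7·0.5609) ≈ 0.4561
After 'raise': P(aggressive) = 0.75·0.4561 / (0.75·0.4561 + 0.7·0.5439) ≈ 0.4733
After 'fold-or-call': P(aggressive) = 0.25·0.4733 / (0.25·0.4733 + 0.3·0.5267) ≈ 0.4282

0.4282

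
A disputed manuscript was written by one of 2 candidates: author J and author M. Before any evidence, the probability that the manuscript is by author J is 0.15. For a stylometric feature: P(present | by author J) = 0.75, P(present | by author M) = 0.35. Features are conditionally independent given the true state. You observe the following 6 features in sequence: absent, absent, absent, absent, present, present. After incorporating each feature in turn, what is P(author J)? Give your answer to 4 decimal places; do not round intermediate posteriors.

0.0174

After 'absent': P(author J) = 0.25·0.1500 / (0.25·0.1500 + 0.65·0.8500) ≈ 0.0636
After 'absent': P(author J) = 0.25·0.0636 / (0.25·0.0636 + 0.65·0.9364) ≈ 0.0254
After 'absent': P(author J) = 0.25·0.0254 / (0.25·0.0254 + 0.65·0.9746) ≈ 0.0099
After 'absent': P(author J) = 0.25·0.0099 / (0.25·0.0099 + 0.65·0.9901) ≈ 0.0038
After 'present': P(author J) = 0.75·0.0038 / (0.75·0.0038 + 0.35·0.9962) ≈ 0.0082
After 'present': P(author J) = 0.75·0.0082 / (0.75·0.0082 + 0.35·0.9918) ≈ 0.0174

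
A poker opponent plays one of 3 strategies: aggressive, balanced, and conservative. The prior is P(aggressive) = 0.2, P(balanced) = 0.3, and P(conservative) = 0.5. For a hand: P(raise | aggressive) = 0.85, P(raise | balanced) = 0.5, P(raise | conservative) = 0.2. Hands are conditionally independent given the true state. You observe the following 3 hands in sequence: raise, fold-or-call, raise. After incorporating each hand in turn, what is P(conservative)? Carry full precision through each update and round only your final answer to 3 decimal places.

After 'raise': normaliser = 0.85·0.2000 + 0.5·0.3000 + 0.2·0.5000; P(aggressive) ≈ 0.4048, P(balanced) ≈ 0.3571, P(conservative) ≈ 0.2381
After 'fold-or-call': normaliser = 0.15·0.4048 + 0.5·0.3571 + 0.8·0.2381; P(aggressive) ≈ 0.1413, P(balanced) ≈ 0.4155, P(conservative) ≈ 0.4432
After 'raise': normaliser = 0.85·0.1413 + 0.5·0.4155 + 0.2·0.4432; P(aggressive) ≈ 0.2883, P(balanced) ≈ 0.4988, P(conservative) ≈ 0.2128

0.213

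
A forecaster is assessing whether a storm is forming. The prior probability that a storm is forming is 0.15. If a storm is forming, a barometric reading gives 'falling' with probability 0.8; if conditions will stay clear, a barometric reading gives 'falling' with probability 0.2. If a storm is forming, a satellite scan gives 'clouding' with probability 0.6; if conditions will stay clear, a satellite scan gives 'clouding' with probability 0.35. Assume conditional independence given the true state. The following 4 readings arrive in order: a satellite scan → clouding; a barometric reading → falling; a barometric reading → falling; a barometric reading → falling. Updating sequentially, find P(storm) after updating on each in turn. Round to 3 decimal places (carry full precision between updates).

0.951

Apply Bayes' rule sequentially, carrying P(storm) forward.
After a satellite scan='clouding': P(storm) = 0.6·0.1500 / (0.6·0.1500 + 0.35·0.8500) ≈ 0.2323
After a barometric reading='falling': P(storm) = 0.8·0.2323 / (0.8·0.2323 + 0.2·0.7677) ≈ 0.5475
After a barometric reading='falling': P(storm) = 0.8·0.5475 / (0.8·0.5475 + 0.2·0.4525) ≈ 0.8288
After a barometric reading='falling': P(storm) = 0.8·0.8288 / (0.8·0.8288 + 0.2·0.1712) ≈ 0.9509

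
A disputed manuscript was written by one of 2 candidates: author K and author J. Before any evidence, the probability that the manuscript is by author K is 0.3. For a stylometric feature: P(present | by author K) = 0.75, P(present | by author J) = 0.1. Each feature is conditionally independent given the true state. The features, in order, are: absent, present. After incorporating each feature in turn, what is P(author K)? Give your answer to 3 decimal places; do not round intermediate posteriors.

0.472

After 'absent': P(author K) = 0.25·0.3000 / (0.25·0.3000 + 0.9·0.7000) ≈ 0.1064
After 'present': P(author K) = 0.75·0.1064 / (0.75·0.1064 + 0.1·0.8936) ≈ 0.4717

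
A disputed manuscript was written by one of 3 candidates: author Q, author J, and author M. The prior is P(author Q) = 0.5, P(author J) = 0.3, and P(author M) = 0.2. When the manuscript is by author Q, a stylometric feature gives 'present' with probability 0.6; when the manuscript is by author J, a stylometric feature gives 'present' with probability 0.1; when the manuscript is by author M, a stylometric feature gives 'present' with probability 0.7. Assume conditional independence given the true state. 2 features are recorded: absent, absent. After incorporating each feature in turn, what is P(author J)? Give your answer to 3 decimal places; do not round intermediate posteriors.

0.713

After 'absent': normaliser = 0.4·0.5000 + 0.9·0.3000 + 0.3·0.2000; P(author Q) ≈ 0.3774, P(author J) ≈ 0.5094, P(author M) ≈ 0.1132
After 'absent': normaliser = 0.4·0.3774 + 0.9·0.5094 + 0.3·0.1132; P(author Q) ≈ 0.2346, P(author J) ≈ 0.7126, P(author M) ≈ 0.0528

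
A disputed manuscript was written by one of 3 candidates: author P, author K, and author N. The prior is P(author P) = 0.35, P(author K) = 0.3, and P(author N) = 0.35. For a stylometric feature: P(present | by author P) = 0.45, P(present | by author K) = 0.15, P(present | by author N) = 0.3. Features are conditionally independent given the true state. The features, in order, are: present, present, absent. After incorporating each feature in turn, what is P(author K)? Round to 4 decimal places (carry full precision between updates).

0.0859

Apply Bayes' rule sequentially, carrying P(author K) forward.
After 'present': normaliser = 0.45·0.3500 + 0.15·0.3000 + 0.3·0.3500; P(author P) ≈ 0.5122, P(author K) ≈ 0.1463, P(author N) ≈ 0.3415
After 'present': normaliser = 0.45·0.5122 + 0.15·0.1463 + 0.3·0.3415; P(author P) ≈ 0.6495, P(author K) ≈ 0.0619, P(author N) ≈ 0.2887
After 'absent': normaliser = 0.55·0.6495 + 0.85·0.0619 + 0.7·0.2887; P(author P) ≈ 0.5838, P(author K) ≈ 0.0859, P(author N) ≈ 0.3302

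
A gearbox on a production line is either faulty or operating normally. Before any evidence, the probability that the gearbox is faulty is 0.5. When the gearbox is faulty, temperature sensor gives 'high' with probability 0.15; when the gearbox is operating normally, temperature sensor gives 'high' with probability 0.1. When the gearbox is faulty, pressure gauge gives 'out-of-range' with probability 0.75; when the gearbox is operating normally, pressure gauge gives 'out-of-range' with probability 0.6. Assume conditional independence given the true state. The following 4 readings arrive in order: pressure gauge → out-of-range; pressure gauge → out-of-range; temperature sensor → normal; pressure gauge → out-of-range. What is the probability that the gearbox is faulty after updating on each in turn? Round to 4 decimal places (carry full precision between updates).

0.6485

Apply Bayes' rule sequentially, carrying P(faulty) forward.
After pressure gauge='out-of-range': P(faulty) = 0.75·0.5000 / (0.75·0.5000 + 0.6·0.5000) ≈ 0.5556
After pressure gauge='out-of-range': P(faulty) = 0.75·0.5556 / (0.75·0.5556 + 0.6·0.4444) ≈ 0.6098
After temperature sensor='normal': P(faulty) = 0.85·0.6098 / (0.85·0.6098 + 0.9·0.3902) ≈ 0.5961
After pressure gauge='out-of-range': P(faulty) = 0.75·0.5961 / (0.75·0.5961 + 0.6·0.4039) ≈ 0.6485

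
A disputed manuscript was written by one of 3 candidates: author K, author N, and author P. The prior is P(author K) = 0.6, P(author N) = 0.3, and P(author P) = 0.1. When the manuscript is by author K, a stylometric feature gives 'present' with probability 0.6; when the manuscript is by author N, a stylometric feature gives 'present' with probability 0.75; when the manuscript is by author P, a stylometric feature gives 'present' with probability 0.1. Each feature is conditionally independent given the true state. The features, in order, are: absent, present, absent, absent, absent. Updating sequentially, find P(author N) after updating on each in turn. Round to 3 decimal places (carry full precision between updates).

0.053

After 'absent': normaliser = 0.4·0.6000 + 0.25·0.3000 + 0.9·0.1000; P(author K) ≈ 0.5926, P(author N) ≈ 0.1852, P(author P) ≈ 0.2222
After 'present': normaliser = 0.6·0.5926 + 0.75·0.1852 + 0.1·0.2222; P(author K) ≈ 0.6882, P(author N) ≈ 0.2688, P(author P) ≈ 0.0430
After 'absent': normaliser = 0.4·0.6882 + 0.25·0.2688 + 0.9·0.0430; P(author K) ≈ 0.7221, P(author N) ≈ 0.1763, P(author P) ≈ 0.1016
After 'absent': normaliser = 0.4·0.7221 + 0.25·0.1763 + 0.9·0.1016; P(author K) ≈ 0.6807, P(author N) ≈ 0.1039, P(author P) ≈ 0.2154
After 'absent': normaliser = 0.4·0.6807 + 0.25·0.1039 + 0.9·0.2154; P(author K) ≈ 0.5533, P(author N) ≈ 0.0528, P(author P) ≈ 0.3939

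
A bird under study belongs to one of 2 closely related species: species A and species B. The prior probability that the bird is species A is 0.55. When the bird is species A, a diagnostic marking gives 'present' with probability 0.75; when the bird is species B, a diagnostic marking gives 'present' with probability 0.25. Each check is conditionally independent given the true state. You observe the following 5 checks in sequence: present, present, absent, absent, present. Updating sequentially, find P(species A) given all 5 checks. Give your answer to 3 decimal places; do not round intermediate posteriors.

0.786

After 'present': P(species A) = 0.75·0.5500 / (0.75·0.5500 + 0.25·0.4500) ≈ 0.7857
After 'present': P(species A) = 0.75·0.7857 / (0.75·0.7857 + 0.25·0.2143) ≈ 0.9167
After 'absent': P(species A) = 0.25·0.9167 / (0.25·0.9167 + 0.75·0.0833) ≈ 0.7857
After 'absent': P(species A) = 0.25·0.7857 / (0.25·0.7857 + 0.75·0.2143) ≈ 0.5500
After 'present': P(species A) = 0.75·0.5500 / (0.75·0.5500 + 0.25·0.4500) ≈ 0.7857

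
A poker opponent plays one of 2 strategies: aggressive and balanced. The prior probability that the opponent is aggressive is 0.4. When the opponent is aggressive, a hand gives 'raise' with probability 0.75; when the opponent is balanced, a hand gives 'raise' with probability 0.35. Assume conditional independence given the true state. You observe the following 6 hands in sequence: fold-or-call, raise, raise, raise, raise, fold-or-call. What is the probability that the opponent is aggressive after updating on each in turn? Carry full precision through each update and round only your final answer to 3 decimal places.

0.675

After 'fold-or-call': P(aggressive) = 0.25·0.4000 / (0.25·0.4000 + 0.65·0.6000) ≈ 0.2041
After 'raise': P(aggressive) = 0.75·0.2041 / (0.75·0.2041 + 0.35·0.7959) ≈ 0.3546
After 'raise': P(aggressive) = 0.75·0.3546 / (0.75·0.3546 + 0.35·0.6454) ≈ 0.5407
After 'raise': P(aggressive) = 0.75·0.5407 / (0.75·0.5407 + 0.35·0.4593) ≈ 0.7161
After 'raise': P(aggressive) = 0.75·0.7161 / (0.75·0.7161 + 0.35·0.2839) ≈ 0.8439
After 'fold-or-call': P(aggressive) = 0.25·0.8439 / (0.25·0.8439 + 0.65·0.1561) ≈ 0.6753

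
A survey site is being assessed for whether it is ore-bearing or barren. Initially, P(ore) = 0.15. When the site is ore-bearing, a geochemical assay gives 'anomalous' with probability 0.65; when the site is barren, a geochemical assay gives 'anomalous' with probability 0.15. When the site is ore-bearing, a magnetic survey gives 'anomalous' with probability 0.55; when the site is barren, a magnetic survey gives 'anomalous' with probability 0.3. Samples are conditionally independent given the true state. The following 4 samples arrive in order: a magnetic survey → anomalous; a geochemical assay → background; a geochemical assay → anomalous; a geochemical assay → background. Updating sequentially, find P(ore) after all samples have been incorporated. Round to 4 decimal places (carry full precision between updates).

0.1921

After a magnetic survey='anomalous': P(ore) = 0.55·0.1500 / (0.55·0.1500 + 0.3·0.8500) ≈ 0.2444
After a geochemical assay='background': P(ore) = 0.35·0.2444 / (0.35·0.2444 + 0.85·0.7556) ≈ 0.1176
After a geochemical assay='anomalous': P(ore) = 0.65·0.1176 / (0.65·0.1176 + 0.15·0.8824) ≈ 0.3660
After a geochemical assay='background': P(ore) = 0.35·0.3660 / (0.35·0.3660 + 0.85·0.6340) ≈ 0.1921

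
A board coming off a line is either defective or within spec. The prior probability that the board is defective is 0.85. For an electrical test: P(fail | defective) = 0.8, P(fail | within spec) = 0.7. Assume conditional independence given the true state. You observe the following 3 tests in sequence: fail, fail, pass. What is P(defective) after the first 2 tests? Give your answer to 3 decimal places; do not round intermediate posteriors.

0.881

Each posterior becomes the prior for the next update.
After 'fail': P(defective) = 0.8·0.8500 / (0.8·0.8500 + 0.7·0.1500) ≈ 0.8662
After 'fail': P(defective) = 0.8·0.8662 / (0.8·0.8662 + 0.7·0.1338) ≈ 0.8810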